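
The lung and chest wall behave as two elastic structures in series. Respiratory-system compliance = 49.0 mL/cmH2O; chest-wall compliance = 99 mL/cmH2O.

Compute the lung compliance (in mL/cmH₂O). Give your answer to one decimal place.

1/CL = 1/Crs − 1/Ccw.
1/CL = 1/49.0 − 1/99 = 0.01031.
CL = 96.993 mL/cmH2O.

97.0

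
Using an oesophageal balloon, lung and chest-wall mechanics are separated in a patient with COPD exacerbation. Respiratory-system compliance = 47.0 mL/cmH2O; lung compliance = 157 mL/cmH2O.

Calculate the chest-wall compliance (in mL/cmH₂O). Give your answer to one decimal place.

67.1

1/Ccw = 1/Crs − 1/CL.
1/Ccw = 1/47.0 − 1/157 = 0.01491.
Ccw = 67.069 mL/cmH2O.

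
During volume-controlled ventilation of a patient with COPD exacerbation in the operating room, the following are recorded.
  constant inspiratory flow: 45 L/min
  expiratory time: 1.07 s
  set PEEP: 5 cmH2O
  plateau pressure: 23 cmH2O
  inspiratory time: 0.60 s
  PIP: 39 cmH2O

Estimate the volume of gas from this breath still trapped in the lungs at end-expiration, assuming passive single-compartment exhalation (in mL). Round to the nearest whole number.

Flow: 45 L/min ÷ 60 = 0.75 L/s.
Vt = flow × Ti = 0.75 L/s × 0.60 s × 1000 mL/L = 450.0 mL.
R = (PIP − Pplat)/V̇ = (39 − 23) / 0.75 = 16.0/0.75 = 21.333 cmH2O·s/L.
C = Vt/(Pplat − PEEP) = 450.0 / (23 − 5) = 450.0/18.0 = 25.0 mL/cmH2O.
τ = R × C = 21.333 × 0.025 L/cmH2O = 0.5333 s.
Fraction remaining = e^(−Te/τ) = e^(−1.07/0.5333) = 0.1345.
Trapped volume = 450.0 × 0.1345 = 60.525 mL.

61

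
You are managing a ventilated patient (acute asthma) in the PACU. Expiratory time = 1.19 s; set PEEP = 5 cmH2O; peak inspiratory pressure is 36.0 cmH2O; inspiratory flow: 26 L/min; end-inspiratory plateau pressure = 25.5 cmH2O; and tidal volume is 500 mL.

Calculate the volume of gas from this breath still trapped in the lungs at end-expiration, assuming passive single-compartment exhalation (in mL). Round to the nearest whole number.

67

Flow: 26 L/min ÷ 60 = 0.4333 L/s.
R = (PIP − Pplat)/V̇ = (36.0 − 25.5) / 0.4333 = 10.5/0.4333 = 24.233 cmH2O·s/L.
C = Vt/(Pplat − PEEP) = 500.0 / (25.5 − 5) = 500.0/20.5 = 24.39 mL/cmH2O.
τ = R × C = 24.233 × 0.02439 L/cmH2O = 0.591 s.
Fraction remaining = e^(−Te/τ) = e^(−1.19/0.591) = 0.1335.
Trapped volume = 500.0 × 0.1335 = 66.75 mL.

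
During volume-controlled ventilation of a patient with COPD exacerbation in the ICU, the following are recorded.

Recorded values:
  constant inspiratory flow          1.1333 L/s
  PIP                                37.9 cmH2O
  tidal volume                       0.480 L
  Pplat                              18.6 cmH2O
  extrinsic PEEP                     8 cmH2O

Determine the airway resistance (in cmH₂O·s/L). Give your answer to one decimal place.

17.0

Raw = (PIP − Pplat) / flow = (37.9 − 18.6) / 1.1333 = 19.3 / 1.1333 = 17.03 cmH2O·s/L.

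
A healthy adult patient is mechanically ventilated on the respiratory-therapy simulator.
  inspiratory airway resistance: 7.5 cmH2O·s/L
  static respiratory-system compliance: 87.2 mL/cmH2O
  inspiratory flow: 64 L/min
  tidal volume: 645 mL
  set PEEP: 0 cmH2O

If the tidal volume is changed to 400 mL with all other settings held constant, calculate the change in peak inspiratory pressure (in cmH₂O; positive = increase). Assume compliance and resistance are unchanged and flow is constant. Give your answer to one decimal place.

-2.8

PIP = Vt/C + R·V̇ + PEEP (constant-flow equation of motion).
Only the elastic term changes: ΔPIP = ΔVt / C = (400 − 645) / 87.2 = -2.81 cmH2O.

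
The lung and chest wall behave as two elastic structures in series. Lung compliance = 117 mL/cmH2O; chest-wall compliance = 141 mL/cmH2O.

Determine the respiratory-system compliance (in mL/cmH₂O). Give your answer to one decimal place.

Lung and chest wall are elastances in series: 1/Crs = 1/CL + 1/Ccw.
1/Crs = 1/117 + 1/141 = 0.01564.
Crs = 63.939 mL/cmH2O.

63.9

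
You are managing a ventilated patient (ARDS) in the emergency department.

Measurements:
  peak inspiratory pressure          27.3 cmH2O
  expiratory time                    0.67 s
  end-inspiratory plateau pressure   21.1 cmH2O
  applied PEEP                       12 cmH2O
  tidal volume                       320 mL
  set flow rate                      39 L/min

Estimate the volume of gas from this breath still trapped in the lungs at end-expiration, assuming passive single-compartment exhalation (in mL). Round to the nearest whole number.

Flow: 39 L/min ÷ 60 = 0.65 L/s.
R = (PIP − Pplat)/V̇ = (27.3 − 21.1) / 0.65 = 6.2/0.65 = 9.538 cmH2O·s/L.
C = Vt/(Pplat − PEEP) = 320.0 / (21.1 − 12) = 320.0/9.1 = 35.165 mL/cmH2O.
τ = R × C = 9.538 × 0.03517 L/cmH2O = 0.3355 s.
Fraction remaining = e^(−Te/τ) = e^(−0.67/0.3355) = 0.1357.
Trapped volume = 320.0 × 0.1357 = 43.424 mL.

43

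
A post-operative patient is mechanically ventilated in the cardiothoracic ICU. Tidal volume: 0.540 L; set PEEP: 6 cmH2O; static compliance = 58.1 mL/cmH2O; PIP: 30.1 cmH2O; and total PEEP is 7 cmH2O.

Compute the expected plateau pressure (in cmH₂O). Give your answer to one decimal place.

16.3

End-expiratory occlusion gives total PEEP = 7 cmH2O (intrinsic PEEP = 7 − 6 = 1). Use total PEEP for the elastic gradient.
Pplat = PEEPtotal + Vt / Cstat = 7 + 540 / 58.1 = 7 + 9.294 = 16.294 cmH2O.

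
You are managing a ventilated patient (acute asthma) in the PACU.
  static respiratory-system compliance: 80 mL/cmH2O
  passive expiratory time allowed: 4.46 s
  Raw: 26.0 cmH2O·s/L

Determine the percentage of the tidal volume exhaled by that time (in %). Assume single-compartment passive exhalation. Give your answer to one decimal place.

τ = R × C = 26.0 × 80 mL/cmH2O = 26.0 × 0.080 L/cmH2O = 2.08 s.
Passive exhalation: V(t)/V₀ = e^(−t/τ) = e^(−4.46/2.08) = 0.1172.
Fraction exhaled = 1 − 0.1172 = 0.8828 → 88.28%.

88.3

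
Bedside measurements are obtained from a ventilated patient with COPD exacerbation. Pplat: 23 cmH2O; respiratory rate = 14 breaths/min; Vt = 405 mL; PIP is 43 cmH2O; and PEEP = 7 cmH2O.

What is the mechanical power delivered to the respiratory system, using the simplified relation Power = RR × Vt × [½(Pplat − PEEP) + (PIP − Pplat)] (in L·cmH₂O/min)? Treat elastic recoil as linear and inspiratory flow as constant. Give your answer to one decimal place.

158.8

Per-breath work = Vt × [½(Pplat−PEEP) + (PIP−Pplat)] = 0.405 × [0.5×16.0 + 20.0] = 0.405 × 28.0 = 11.34 L·cmH2O.
Power = 14 × 11.34 = 158.76 L·cmH2O/min.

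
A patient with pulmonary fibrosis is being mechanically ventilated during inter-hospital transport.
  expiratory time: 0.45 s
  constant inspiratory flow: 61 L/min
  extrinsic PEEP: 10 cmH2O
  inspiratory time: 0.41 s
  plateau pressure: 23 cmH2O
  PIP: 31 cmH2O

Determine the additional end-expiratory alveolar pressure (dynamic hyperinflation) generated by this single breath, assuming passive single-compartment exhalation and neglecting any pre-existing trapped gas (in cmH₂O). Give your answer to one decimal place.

2.2

Flow: 61 L/min ÷ 60 = 1.0167 L/s.
Vt = flow × Ti = 1.0167 L/s × 0.41 s × 1000 mL/L = 416.85 mL.
R = (PIP − Pplat)/V̇ = (31 − 23) / 1.0167 = 8.0/1.0167 = 7.869 cmH2O·s/L.
C = Vt/(Pplat − PEEP) = 416.85 / (23 − 10) = 416.85/13.0 = 32.065 mL/cmH2O.
τ = R × C = 7.869 × 0.03207 L/cmH2O = 0.2524 s.
Fraction remaining = e^(−Te/τ) = e^(−0.45/0.2524) = 0.1682; trapped volume = 416.85 × 0.1682 = 70.114 mL.
Additional alveolar pressure from trapping ≈ V_trapped / C = 70.114 / 32.065 = 2.187 cmH2O.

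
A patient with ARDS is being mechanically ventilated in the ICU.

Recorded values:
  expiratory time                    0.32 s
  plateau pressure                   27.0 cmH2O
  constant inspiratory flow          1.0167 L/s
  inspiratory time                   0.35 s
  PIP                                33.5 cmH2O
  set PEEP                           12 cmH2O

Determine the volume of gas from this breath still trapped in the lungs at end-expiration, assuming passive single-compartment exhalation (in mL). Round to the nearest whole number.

43

Vt = flow × Ti = 1.0167 L/s × 0.35 s × 1000 mL/L = 355.85 mL.
R = (PIP − Pplat)/V̇ = (33.5 − 27.0) / 1.0167 = 6.5/1.0167 = 6.393 cmH2O·s/L.
C = Vt/(Pplat − PEEP) = 355.85 / (27.0 − 12) = 355.85/15.0 = 23.723 mL/cmH2O.
τ = R × C = 6.393 × 0.02372 L/cmH2O = 0.1516 s.
Fraction remaining = e^(−Te/τ) = e^(−0.32/0.1516) = 0.1211.
Trapped volume = 355.85 × 0.1211 = 43.093 mL.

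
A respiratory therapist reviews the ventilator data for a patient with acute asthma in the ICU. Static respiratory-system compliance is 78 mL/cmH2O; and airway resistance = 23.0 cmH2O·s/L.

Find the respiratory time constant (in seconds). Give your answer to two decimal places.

1.79

τ = R × C = 23.0 × 78 mL/cmH2O = 23.0 × 0.078 L/cmH2O = 1.794 s.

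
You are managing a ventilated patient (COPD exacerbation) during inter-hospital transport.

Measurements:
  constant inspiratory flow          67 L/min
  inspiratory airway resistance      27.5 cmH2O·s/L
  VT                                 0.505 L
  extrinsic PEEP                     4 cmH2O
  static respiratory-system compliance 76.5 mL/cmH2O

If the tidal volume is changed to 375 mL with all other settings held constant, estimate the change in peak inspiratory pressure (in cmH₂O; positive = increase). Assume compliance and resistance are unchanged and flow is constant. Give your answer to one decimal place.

PIP = Vt/C + R·V̇ + PEEP (constant-flow equation of motion).
Only the elastic term changes: ΔPIP = ΔVt / C = (375 − 505) / 76.5 = -1.699 cmH2O.

-1.7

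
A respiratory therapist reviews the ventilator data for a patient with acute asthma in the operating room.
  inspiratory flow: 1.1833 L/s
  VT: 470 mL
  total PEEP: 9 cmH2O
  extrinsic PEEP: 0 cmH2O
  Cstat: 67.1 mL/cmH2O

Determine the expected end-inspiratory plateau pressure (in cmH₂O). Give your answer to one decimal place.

End-expiratory occlusion gives total PEEP = 9 cmH2O (intrinsic PEEP = 9 − 0 = 9). Use total PEEP for the elastic gradient.
Pplat = PEEPtotal + Vt / Cstat = 9 + 470 / 67.1 = 9 + 7.004 = 16.004 cmH2O.

16.0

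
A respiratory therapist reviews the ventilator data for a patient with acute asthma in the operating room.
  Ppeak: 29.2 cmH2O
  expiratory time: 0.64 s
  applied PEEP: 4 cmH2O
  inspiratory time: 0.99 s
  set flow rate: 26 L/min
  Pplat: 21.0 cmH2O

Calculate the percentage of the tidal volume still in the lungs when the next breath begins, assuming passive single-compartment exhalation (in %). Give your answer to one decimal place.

26.2

Flow: 26 L/min ÷ 60 = 0.4333 L/s.
Vt = flow × Ti = 0.4333 L/s × 0.99 s × 1000 mL/L = 428.97 mL.
R = (PIP − Pplat)/V̇ = (29.2 − 21.0) / 0.4333 = 8.2/0.4333 = 18.925 cmH2O·s/L.
C = Vt/(Pplat − PEEP) = 428.97 / (21.0 − 4) = 428.97/17.0 = 25.234 mL/cmH2O.
τ = R × C = 18.925 × 0.02523 L/cmH2O = 0.4775 s.
Fraction remaining at end-expiration = e^(−Te/τ) = e^(−0.64/0.4775) = 0.2618 → 26.18%.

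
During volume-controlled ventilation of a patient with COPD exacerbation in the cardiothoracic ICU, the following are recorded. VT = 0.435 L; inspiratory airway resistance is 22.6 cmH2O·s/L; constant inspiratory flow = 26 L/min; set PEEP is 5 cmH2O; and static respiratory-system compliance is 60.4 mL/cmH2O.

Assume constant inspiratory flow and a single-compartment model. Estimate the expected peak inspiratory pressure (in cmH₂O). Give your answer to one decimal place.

Flow: 26 L/min ÷ 60 = 0.4333 L/s.
Equation of motion (constant flow): PIP = Vt/C + R·V̇ + PEEP.
PIP = 435/60.4 + 22.6×0.4333 + 5 = 7.202 + 9.793 + 5 = 21.995 cmH2O.

22.0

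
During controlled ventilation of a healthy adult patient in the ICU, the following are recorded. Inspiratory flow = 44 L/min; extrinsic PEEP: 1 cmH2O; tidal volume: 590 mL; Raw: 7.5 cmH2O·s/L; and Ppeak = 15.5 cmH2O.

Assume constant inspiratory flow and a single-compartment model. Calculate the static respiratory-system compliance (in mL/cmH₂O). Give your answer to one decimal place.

65.6

Flow: 44 L/min ÷ 60 = 0.7333 L/s.
Equation of motion (constant flow): PIP = Vt/C + R·V̇ + PEEP.
Vt/C = PIP − R·V̇ − PEEP = 15.5 − 7.5×0.7333 − 1 = 15.5 − 5.5 − 1 = 9.0 cmH2O.
C = Vt / 9.0 = 590 / 9.0 = 65.556 mL/cmH2O.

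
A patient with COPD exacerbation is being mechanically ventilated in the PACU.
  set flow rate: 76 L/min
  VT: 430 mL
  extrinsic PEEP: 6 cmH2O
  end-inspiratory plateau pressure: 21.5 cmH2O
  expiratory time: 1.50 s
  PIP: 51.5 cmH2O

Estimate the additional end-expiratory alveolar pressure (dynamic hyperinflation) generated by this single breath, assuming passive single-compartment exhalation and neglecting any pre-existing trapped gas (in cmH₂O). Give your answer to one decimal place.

1.6

Flow: 76 L/min ÷ 60 = 1.2667 L/s.
R = (PIP − Pplat)/V̇ = (51.5 − 21.5) / 1.2667 = 30.0/1.2667 = 23.684 cmH2O·s/L.
C = Vt/(Pplat − PEEP) = 430.0 / (21.5 − 6) = 430.0/15.5 = 27.742 mL/cmH2O.
τ = R × C = 23.684 × 0.02774 L/cmH2O = 0.657 s.
Fraction remaining = e^(−Te/τ) = e^(−1.50/0.657) = 0.102; trapped volume = 430.0 × 0.102 = 43.86 mL.
Additional alveolar pressure from trapping ≈ V_trapped / C = 43.86 / 27.742 = 1.581 cmH2O.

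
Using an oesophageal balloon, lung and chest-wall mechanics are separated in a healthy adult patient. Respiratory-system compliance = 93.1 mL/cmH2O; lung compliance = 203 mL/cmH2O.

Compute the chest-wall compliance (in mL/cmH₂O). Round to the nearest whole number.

172

1/Ccw = 1/Crs − 1/CL.
1/Ccw = 1/93.1 − 1/203 = 0.005815.
Ccw = 171.97 mL/cmH2O.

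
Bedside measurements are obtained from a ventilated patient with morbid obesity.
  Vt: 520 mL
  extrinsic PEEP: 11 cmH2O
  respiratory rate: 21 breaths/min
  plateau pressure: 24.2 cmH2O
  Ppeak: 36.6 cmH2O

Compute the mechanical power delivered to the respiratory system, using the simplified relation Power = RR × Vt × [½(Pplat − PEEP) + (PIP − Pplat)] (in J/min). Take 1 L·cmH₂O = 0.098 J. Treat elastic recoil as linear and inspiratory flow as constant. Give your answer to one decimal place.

Per-breath work = Vt × [½(Pplat−PEEP) + (PIP−Pplat)] = 0.520 × [0.5×13.2 + 12.4] = 0.520 × 19.0 = 9.88 L·cmH2O.
Power = 21 × 9.88 = 207.48 L·cmH2O/min.
× 0.098 J/(L·cmH2O) → 20.333 J/min.

20.3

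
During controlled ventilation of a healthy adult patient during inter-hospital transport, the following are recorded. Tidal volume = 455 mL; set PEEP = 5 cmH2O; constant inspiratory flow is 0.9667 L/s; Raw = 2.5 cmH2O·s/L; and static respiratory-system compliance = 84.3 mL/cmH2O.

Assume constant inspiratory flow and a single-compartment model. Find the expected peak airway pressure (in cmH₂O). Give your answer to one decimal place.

Equation of motion (constant flow): PIP = Vt/C + R·V̇ + PEEP.
PIP = 455/84.3 + 2.5×0.9667 + 5 = 5.397 + 2.417 + 5 = 12.814 cmH2O.

12.8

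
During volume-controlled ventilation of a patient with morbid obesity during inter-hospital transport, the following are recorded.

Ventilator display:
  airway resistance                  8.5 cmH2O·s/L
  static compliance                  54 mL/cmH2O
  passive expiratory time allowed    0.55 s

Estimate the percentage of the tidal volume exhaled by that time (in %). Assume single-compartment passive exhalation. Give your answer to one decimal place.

τ = R × C = 8.5 × 54 mL/cmH2O = 8.5 × 0.054 L/cmH2O = 0.459 s.
Passive exhalation: V(t)/V₀ = e^(−t/τ) = e^(−0.55/0.459) = 0.3017.
Fraction exhaled = 1 − 0.3017 = 0.6983 → 69.83%.

69.8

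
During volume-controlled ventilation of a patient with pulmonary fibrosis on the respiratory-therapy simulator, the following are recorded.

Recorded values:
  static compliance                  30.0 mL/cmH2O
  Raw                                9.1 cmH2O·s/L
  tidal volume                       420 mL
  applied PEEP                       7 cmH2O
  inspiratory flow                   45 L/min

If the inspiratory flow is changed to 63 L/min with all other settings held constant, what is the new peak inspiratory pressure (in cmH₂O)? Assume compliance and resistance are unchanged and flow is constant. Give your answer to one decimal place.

Flow: 45 L/min ÷ 60 = 0.75 L/s.
New flow: 63 L/min ÷ 60 = 1.05 L/s.
PIP = Vt/C + R·V̇ + PEEP (constant-flow equation of motion).
Only the resistive term changes: ΔPIP = R × ΔV̇ = 9.1 × (1.05 − 0.75) = 9.1 × 0.3 = 2.73 cmH2O.
Original PIP = 420/30.0 + 9.1×0.75 + 7 = 27.825 cmH2O; new PIP = 27.825 + (2.73) = 30.555 cmH2O.

30.6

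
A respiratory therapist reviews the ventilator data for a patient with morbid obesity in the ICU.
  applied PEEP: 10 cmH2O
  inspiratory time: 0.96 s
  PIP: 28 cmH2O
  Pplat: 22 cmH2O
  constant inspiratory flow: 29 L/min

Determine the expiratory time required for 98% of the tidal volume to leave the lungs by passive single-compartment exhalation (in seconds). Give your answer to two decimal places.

Flow: 29 L/min ÷ 60 = 0.4833 L/s.
Vt = flow × Ti = 0.4833 L/s × 0.96 s × 1000 mL/L = 463.97 mL.
R = (PIP − Pplat)/V̇ = (28 − 22) / 0.4833 = 6.0/0.4833 = 12.415 cmH2O·s/L.
C = Vt/(Pplat − PEEP) = 463.97 / (22 − 10) = 463.97/12.0 = 38.664 mL/cmH2O.
τ = R × C = 12.415 × 0.03866 L/cmH2O = 0.48 s.
t = −τ·ln(1 − 0.98) = −0.48·ln(0.02) = 1.878 s.

1.88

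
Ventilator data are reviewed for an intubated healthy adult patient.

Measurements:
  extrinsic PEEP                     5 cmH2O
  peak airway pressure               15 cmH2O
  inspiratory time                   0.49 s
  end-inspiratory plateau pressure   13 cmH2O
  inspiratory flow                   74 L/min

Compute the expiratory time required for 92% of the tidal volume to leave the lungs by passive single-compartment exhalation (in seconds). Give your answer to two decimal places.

0.31

Flow: 74 L/min ÷ 60 = 1.2333 L/s.
Vt = flow × Ti = 1.2333 L/s × 0.49 s × 1000 mL/L = 604.32 mL.
R = (PIP − Pplat)/V̇ = (15 − 13) / 1.2333 = 2.0/1.2333 = 1.622 cmH2O·s/L.
C = Vt/(Pplat − PEEP) = 604.32 / (13 − 5) = 604.32/8.0 = 75.54 mL/cmH2O.
τ = R × C = 1.622 × 0.07554 L/cmH2O = 0.1225 s.
t = −τ·ln(1 − 0.92) = −0.1225·ln(0.08) = 0.3094 s.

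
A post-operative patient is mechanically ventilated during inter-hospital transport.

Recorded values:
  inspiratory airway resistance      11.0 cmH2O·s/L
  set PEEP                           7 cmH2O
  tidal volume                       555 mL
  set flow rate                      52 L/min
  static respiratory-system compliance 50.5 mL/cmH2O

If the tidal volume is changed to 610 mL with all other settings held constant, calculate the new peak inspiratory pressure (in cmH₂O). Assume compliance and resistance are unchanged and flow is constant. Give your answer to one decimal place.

Flow: 52 L/min ÷ 60 = 0.8667 L/s.
PIP = Vt/C + R·V̇ + PEEP (constant-flow equation of motion).
Only the elastic term changes: ΔPIP = ΔVt / C = (610 − 555) / 50.5 = 1.089 cmH2O.
Original PIP = 555/50.5 + 11.0×0.8667 + 7 = 27.524 cmH2O; new PIP = 27.524 + (1.089) = 28.613 cmH2O.

28.6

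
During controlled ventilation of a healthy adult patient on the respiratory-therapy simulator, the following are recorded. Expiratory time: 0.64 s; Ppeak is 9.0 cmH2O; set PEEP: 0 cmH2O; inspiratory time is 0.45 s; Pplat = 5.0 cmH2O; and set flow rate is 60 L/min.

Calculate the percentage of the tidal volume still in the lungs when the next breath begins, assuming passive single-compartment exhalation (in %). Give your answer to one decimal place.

Flow: 60 L/min ÷ 60 = 1 L/s.
Vt = flow × Ti = 1 L/s × 0.45 s × 1000 mL/L = 450.0 mL.
R = (PIP − Pplat)/V̇ = (9.0 − 5.0) / 1 = 4.0/1 = 4.0 cmH2O·s/L.
C = Vt/(Pplat − PEEP) = 450.0 / (5.0 − 0) = 450.0/5.0 = 90.0 mL/cmH2O.
τ = R × C = 4.0 × 0.09 L/cmH2O = 0.36 s.
Fraction remaining at end-expiration = e^(−Te/τ) = e^(−0.64/0.36) = 0.169 → 16.9%.

16.9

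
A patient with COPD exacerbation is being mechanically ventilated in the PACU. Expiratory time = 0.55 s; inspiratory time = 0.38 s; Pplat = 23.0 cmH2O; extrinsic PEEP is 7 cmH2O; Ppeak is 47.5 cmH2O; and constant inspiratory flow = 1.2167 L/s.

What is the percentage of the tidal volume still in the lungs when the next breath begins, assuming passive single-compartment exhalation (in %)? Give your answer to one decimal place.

Vt = flow × Ti = 1.2167 L/s × 0.38 s × 1000 mL/L = 462.35 mL.
R = (PIP − Pplat)/V̇ = (47.5 − 23.0) / 1.2167 = 24.5/1.2167 = 20.136 cmH2O·s/L.
C = Vt/(Pplat − PEEP) = 462.35 / (23.0 − 7) = 462.35/16.0 = 28.897 mL/cmH2O.
τ = R × C = 20.136 × 0.0289 L/cmH2O = 0.5819 s.
Fraction remaining at end-expiration = e^(−Te/τ) = e^(−0.55/0.5819) = 0.3886 → 38.86%.

38.9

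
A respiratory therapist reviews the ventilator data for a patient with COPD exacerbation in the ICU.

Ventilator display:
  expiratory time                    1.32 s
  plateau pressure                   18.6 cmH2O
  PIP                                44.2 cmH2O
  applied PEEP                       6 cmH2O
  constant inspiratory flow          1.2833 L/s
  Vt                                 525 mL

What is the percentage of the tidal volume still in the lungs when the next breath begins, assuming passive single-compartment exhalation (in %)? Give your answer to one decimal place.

20.4

R = (PIP − Pplat)/V̇ = (44.2 − 18.6) / 1.2833 = 25.6/1.2833 = 19.949 cmH2O·s/L.
C = Vt/(Pplat − PEEP) = 525.0 / (18.6 − 6) = 525.0/12.6 = 41.667 mL/cmH2O.
τ = R × C = 19.949 × 0.04167 L/cmH2O = 0.8313 s.
Fraction remaining at end-expiration = e^(−Te/τ) = e^(−1.32/0.8313) = 0.2044 → 20.44%.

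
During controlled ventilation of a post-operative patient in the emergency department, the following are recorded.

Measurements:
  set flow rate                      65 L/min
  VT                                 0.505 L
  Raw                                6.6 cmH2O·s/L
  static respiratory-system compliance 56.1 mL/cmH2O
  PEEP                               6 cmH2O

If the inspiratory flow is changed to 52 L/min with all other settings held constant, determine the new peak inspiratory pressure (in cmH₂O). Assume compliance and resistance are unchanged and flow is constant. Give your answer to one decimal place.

20.7

Flow: 65 L/min ÷ 60 = 1.0833 L/s.
New flow: 52 L/min ÷ 60 = 0.8667 L/s.
PIP = Vt/C + R·V̇ + PEEP (constant-flow equation of motion).
Only the resistive term changes: ΔPIP = R × ΔV̇ = 6.6 × (0.8667 − 1.0833) = 6.6 × -0.2166 = -1.43 cmH2O.
Original PIP = 505/56.1 + 6.6×1.0833 + 6 = 22.152 cmH2O; new PIP = 22.152 + (-1.43) = 20.722 cmH2O.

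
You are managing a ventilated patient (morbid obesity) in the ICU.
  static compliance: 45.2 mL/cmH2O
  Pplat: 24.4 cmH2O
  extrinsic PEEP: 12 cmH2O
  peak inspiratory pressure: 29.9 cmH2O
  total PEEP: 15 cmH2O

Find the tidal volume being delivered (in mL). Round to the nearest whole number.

End-expiratory occlusion gives total PEEP = 15 cmH2O (intrinsic PEEP = 15 − 12 = 3). Use total PEEP for the elastic gradient.
Vt = Cstat × (Pplat − PEEPtotal) = 45.2 × (24.4 − 15) = 45.2 × 9.4 = 424.88 mL.

425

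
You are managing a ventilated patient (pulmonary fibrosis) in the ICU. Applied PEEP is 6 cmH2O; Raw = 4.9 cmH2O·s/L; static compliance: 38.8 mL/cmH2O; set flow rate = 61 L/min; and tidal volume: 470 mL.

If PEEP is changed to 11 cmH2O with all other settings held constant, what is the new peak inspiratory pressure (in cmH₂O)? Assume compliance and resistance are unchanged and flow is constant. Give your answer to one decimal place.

Flow: 61 L/min ÷ 60 = 1.0167 L/s.
PIP = Vt/C + R·V̇ + PEEP (constant-flow equation of motion).
Only the baseline term changes: ΔPIP = ΔPEEP = 11 − 6 = 5.0 cmH2O.
Original PIP = 470/38.8 + 4.9×1.0167 + 6 = 23.095 cmH2O; new PIP = 23.095 + (5.0) = 28.095 cmH2O.

28.1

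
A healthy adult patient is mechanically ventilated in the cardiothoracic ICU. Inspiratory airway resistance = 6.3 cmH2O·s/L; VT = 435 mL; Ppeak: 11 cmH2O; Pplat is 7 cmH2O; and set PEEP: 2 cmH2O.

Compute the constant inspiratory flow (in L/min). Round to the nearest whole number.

flow = (PIP − Pplat) / Raw = (11 − 7) / 6.3 = 0.6349 L/s × 60 = 38.094 L/min.

38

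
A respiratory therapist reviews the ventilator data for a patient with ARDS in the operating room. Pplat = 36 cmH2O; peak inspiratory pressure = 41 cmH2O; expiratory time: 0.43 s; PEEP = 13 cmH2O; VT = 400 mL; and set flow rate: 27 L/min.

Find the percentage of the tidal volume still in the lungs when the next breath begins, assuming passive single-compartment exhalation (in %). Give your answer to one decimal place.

10.8

Flow: 27 L/min ÷ 60 = 0.45 L/s.
R = (PIP − Pplat)/V̇ = (41 − 36) / 0.45 = 5.0/0.45 = 11.111 cmH2O·s/L.
C = Vt/(Pplat − PEEP) = 400.0 / (36 − 13) = 400.0/23.0 = 17.391 mL/cmH2O.
τ = R × C = 11.111 × 0.01739 L/cmH2O = 0.1932 s.
Fraction remaining at end-expiration = e^(−Te/τ) = e^(−0.43/0.1932) = 0.108 → 10.8%.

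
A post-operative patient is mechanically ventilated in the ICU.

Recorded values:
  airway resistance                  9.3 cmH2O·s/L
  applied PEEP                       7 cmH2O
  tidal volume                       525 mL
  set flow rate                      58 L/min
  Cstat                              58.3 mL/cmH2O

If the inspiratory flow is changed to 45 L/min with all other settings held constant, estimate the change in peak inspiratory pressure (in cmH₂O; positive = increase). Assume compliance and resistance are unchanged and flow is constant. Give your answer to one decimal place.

Flow: 58 L/min ÷ 60 = 0.9667 L/s.
New flow: 45 L/min ÷ 60 = 0.75 L/s.
PIP = Vt/C + R·V̇ + PEEP (constant-flow equation of motion).
Only the resistive term changes: ΔPIP = R × ΔV̇ = 9.3 × (0.75 − 0.9667) = 9.3 × -0.2167 = -2.015 cmH2O.

-2.0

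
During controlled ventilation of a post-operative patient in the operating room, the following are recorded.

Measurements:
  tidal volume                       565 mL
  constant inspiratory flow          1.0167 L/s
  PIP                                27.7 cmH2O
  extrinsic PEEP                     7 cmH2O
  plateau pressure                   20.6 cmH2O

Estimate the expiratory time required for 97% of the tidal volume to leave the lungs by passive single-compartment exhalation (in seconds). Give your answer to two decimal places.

1.02

R = (PIP − Pplat)/V̇ = (27.7 − 20.6) / 1.0167 = 7.1/1.0167 = 6.983 cmH2O·s/L.
C = Vt/(Pplat − PEEP) = 565.0 / (20.6 − 7) = 565.0/13.6 = 41.544 mL/cmH2O.
τ = R × C = 6.983 × 0.04154 L/cmH2O = 0.2901 s.
t = −τ·ln(1 − 0.97) = −0.2901·ln(0.03) = 1.017 s.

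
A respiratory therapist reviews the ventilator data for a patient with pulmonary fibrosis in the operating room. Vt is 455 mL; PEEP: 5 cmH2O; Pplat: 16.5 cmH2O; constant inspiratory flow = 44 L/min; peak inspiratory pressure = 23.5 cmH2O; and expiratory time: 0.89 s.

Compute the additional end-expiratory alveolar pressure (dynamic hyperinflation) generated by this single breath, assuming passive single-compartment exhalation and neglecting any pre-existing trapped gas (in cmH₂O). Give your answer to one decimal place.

Flow: 44 L/min ÷ 60 = 0.7333 L/s.
R = (PIP − Pplat)/V̇ = (23.5 − 16.5) / 0.7333 = 7.0/0.7333 = 9.546 cmH2O·s/L.
C = Vt/(Pplat − PEEP) = 455.0 / (16.5 − 5) = 455.0/11.5 = 39.565 mL/cmH2O.
τ = R × C = 9.546 × 0.03957 L/cmH2O = 0.3777 s.
Fraction remaining = e^(−Te/τ) = e^(−0.89/0.3777) = 0.09476; trapped volume = 455.0 × 0.09476 = 43.116 mL.
Additional alveolar pressure from trapping ≈ V_trapped / C = 43.116 / 39.565 = 1.09 cmH2O.

1.1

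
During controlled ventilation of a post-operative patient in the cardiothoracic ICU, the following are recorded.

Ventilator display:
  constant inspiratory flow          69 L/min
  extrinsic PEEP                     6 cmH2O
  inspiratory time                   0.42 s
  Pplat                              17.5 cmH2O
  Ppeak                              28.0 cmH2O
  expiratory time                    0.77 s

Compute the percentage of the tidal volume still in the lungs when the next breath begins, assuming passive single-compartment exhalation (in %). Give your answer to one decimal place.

Flow: 69 L/min ÷ 60 = 1.15 L/s.
Vt = flow × Ti = 1.15 L/s × 0.42 s × 1000 mL/L = 483.0 mL.
R = (PIP − Pplat)/V̇ = (28.0 − 17.5) / 1.15 = 10.5/1.15 = 9.13 cmH2O·s/L.
C = Vt/(Pplat − PEEP) = 483.0 / (17.5 − 6) = 483.0/11.5 = 42.0 mL/cmH2O.
τ = R × C = 9.13 × 0.042 L/cmH2O = 0.3835 s.
Fraction remaining at end-expiration = e^(−Te/τ) = e^(−0.77/0.3835) = 0.1343 → 13.43%.

13.4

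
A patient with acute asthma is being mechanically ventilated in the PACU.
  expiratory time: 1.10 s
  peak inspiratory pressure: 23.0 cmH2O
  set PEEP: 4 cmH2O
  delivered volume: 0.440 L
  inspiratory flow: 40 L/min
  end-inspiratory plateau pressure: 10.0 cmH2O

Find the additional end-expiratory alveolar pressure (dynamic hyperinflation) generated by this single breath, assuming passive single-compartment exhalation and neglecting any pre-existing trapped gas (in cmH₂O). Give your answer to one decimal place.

2.8

Flow: 40 L/min ÷ 60 = 0.6667 L/s.
R = (PIP − Pplat)/V̇ = (23.0 − 10.0) / 0.6667 = 13.0/0.6667 = 19.499 cmH2O·s/L.
C = Vt/(Pplat − PEEP) = 440.0 / (10.0 − 4) = 440.0/6.0 = 73.333 mL/cmH2O.
τ = R × C = 19.499 × 0.07333 L/cmH2O = 1.43 s.
Fraction remaining = e^(−Te/τ) = e^(−1.10/1.43) = 0.4634; trapped volume = 440.0 × 0.4634 = 203.9 mL.
Additional alveolar pressure from trapping ≈ V_trapped / C = 203.9 / 73.333 = 2.78 cmH2O.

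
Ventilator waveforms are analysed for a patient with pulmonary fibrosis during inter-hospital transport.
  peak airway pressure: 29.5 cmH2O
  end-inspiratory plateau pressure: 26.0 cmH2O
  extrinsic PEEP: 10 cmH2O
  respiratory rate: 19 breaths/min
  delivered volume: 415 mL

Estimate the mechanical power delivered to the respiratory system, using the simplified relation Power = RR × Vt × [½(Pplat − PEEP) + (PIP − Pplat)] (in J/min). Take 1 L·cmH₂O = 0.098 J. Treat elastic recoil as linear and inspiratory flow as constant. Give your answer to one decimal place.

8.9

Per-breath work = Vt × [½(Pplat−PEEP) + (PIP−Pplat)] = 0.415 × [0.5×16.0 + 3.5] = 0.415 × 11.5 = 4.773 L·cmH2O.
Power = 19 × 4.773 = 90.687 L·cmH2O/min.
× 0.098 J/(L·cmH2O) → 8.887 J/min.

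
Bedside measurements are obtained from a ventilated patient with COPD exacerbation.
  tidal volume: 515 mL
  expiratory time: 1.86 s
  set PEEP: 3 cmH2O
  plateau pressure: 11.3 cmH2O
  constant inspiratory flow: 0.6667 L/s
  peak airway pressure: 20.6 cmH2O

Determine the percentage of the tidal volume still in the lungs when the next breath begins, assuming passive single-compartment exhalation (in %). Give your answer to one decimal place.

11.7

R = (PIP − Pplat)/V̇ = (20.6 − 11.3) / 0.6667 = 9.3/0.6667 = 13.949 cmH2O·s/L.
C = Vt/(Pplat − PEEP) = 515.0 / (11.3 − 3) = 515.0/8.3 = 62.048 mL/cmH2O.
τ = R × C = 13.949 × 0.06205 L/cmH2O = 0.8655 s.
Fraction remaining at end-expiration = e^(−Te/τ) = e^(−1.86/0.8655) = 0.1166 → 11.66%.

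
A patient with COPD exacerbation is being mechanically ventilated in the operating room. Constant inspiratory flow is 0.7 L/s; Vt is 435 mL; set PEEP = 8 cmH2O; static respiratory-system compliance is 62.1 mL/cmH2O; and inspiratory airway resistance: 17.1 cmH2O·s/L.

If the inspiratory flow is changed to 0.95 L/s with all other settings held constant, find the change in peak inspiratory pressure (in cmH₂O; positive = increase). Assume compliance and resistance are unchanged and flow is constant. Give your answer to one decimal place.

PIP = Vt/C + R·V̇ + PEEP (constant-flow equation of motion).
Only the resistive term changes: ΔPIP = R × ΔV̇ = 17.1 × (0.95 − 0.7) = 17.1 × 0.25 = 4.275 cmH2O.

4.3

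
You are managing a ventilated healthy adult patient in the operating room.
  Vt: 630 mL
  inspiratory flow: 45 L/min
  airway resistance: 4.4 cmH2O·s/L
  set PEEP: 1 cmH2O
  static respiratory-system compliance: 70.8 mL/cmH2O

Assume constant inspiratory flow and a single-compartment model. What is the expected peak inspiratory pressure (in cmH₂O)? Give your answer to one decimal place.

Flow: 45 L/min ÷ 60 = 0.75 L/s.
Equation of motion (constant flow): PIP = Vt/C + R·V̇ + PEEP.
PIP = 630/70.8 + 4.4×0.75 + 1 = 8.898 + 3.3 + 1 = 13.198 cmH2O.

13.2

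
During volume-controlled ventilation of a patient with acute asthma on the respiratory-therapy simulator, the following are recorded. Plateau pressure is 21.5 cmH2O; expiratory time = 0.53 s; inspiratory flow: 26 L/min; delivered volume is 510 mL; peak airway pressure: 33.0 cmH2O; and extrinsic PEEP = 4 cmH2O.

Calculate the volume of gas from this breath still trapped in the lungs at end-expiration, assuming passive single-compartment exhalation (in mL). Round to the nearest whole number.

257

Flow: 26 L/min ÷ 60 = 0.4333 L/s.
R = (PIP − Pplat)/V̇ = (33.0 − 21.5) / 0.4333 = 11.5/0.4333 = 26.541 cmH2O·s/L.
C = Vt/(Pplat − PEEP) = 510.0 / (21.5 − 4) = 510.0/17.5 = 29.143 mL/cmH2O.
τ = R × C = 26.541 × 0.02914 L/cmH2O = 0.7734 s.
Fraction remaining = e^(−Te/τ) = e^(−0.53/0.7734) = 0.5039.
Trapped volume = 510.0 × 0.5039 = 256.99 mL.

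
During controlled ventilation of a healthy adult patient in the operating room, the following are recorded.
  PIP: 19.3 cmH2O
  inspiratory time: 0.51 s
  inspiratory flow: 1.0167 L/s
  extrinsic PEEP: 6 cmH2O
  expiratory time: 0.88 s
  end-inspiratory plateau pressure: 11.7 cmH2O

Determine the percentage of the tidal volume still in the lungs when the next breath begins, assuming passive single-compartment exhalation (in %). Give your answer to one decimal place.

27.4

Vt = flow × Ti = 1.0167 L/s × 0.51 s × 1000 mL/L = 518.52 mL.
R = (PIP − Pplat)/V̇ = (19.3 − 11.7) / 1.0167 = 7.6/1.0167 = 7.475 cmH2O·s/L.
C = Vt/(Pplat − PEEP) = 518.52 / (11.7 − 6) = 518.52/5.7 = 90.968 mL/cmH2O.
τ = R × C = 7.475 × 0.09097 L/cmH2O = 0.68 s.
Fraction remaining at end-expiration = e^(−Te/τ) = e^(−0.88/0.68) = 0.2741 → 27.41%.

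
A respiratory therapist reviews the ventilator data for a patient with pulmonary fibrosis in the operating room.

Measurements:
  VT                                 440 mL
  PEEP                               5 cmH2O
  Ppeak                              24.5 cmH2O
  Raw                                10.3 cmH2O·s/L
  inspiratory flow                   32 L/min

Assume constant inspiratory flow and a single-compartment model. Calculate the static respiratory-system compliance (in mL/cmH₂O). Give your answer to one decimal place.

Flow: 32 L/min ÷ 60 = 0.5333 L/s.
Equation of motion (constant flow): PIP = Vt/C + R·V̇ + PEEP.
Vt/C = PIP − R·V̇ − PEEP = 24.5 − 10.3×0.5333 − 5 = 24.5 − 5.493 − 5 = 14.007 cmH2O.
C = Vt / 14.007 = 440 / 14.007 = 31.413 mL/cmH2O.

31.4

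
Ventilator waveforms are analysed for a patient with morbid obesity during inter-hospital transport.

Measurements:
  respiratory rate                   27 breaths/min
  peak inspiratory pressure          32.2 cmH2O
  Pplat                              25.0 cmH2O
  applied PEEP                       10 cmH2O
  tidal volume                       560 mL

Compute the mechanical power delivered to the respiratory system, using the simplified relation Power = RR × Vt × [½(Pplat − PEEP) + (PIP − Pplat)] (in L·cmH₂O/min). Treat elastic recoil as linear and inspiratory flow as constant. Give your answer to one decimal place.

Per-breath work = Vt × [½(Pplat−PEEP) + (PIP−Pplat)] = 0.560 × [0.5×15.0 + 7.2] = 0.560 × 14.7 = 8.232 L·cmH2O.
Power = 27 × 8.232 = 222.26 L·cmH2O/min.

222.3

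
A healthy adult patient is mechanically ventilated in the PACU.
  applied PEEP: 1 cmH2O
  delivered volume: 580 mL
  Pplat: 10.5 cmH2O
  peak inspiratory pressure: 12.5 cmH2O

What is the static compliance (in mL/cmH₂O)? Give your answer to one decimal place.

Cstat = Vt / (Pplat − PEEP) = 580 / (10.5 − 1) = 580 / 9.5 = 61.053 mL/cmH2O.

61.1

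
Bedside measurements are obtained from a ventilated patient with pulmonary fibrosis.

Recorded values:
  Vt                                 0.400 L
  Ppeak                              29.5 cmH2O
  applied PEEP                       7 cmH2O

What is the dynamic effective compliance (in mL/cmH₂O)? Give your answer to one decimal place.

17.8

Dynamic compliance = Vt / (PIP − PEEP) = 400 / (29.5 − 7) = 400 / 22.5 = 17.778 mL/cmH2O.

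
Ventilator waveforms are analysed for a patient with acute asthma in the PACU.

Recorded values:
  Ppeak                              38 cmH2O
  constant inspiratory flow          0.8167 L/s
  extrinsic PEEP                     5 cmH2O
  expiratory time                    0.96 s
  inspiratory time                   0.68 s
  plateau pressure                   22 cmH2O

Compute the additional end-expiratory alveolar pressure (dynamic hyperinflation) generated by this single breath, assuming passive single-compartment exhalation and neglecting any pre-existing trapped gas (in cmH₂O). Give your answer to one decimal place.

Vt = flow × Ti = 0.8167 L/s × 0.68 s × 1000 mL/L = 555.36 mL.
R = (PIP − Pplat)/V̇ = (38 − 22) / 0.8167 = 16.0/0.8167 = 19.591 cmH2O·s/L.
C = Vt/(Pplat − PEEP) = 555.36 / (22 − 5) = 555.36/17.0 = 32.668 mL/cmH2O.
τ = R × C = 19.591 × 0.03267 L/cmH2O = 0.64 s.
Fraction remaining = e^(−Te/τ) = e^(−0.96/0.64) = 0.2231; trapped volume = 555.36 × 0.2231 = 123.9 mL.
Additional alveolar pressure from trapping ≈ V_trapped / C = 123.9 / 32.668 = 3.793 cmH2O.

3.8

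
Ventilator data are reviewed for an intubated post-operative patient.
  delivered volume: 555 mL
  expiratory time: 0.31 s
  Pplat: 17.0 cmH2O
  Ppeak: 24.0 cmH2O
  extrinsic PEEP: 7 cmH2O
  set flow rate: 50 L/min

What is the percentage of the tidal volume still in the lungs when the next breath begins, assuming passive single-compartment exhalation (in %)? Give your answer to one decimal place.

Flow: 50 L/min ÷ 60 = 0.8333 L/s.
R = (PIP − Pplat)/V̇ = (24.0 − 17.0) / 0.8333 = 7.0/0.8333 = 8.4 cmH2O·s/L.
C = Vt/(Pplat − PEEP) = 555.0 / (17.0 − 7) = 555.0/10.0 = 55.5 mL/cmH2O.
τ = R × C = 8.4 × 0.0555 L/cmH2O = 0.4662 s.
Fraction remaining at end-expiration = e^(−Te/τ) = e^(−0.31/0.4662) = 0.5143 → 51.43%.

51.4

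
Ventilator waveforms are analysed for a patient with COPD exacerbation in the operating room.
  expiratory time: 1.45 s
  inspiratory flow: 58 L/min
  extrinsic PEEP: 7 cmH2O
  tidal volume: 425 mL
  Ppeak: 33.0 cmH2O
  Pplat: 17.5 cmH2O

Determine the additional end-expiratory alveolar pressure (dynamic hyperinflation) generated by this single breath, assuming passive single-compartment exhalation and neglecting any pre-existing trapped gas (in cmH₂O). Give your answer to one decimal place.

1.1

Flow: 58 L/min ÷ 60 = 0.9667 L/s.
R = (PIP − Pplat)/V̇ = (33.0 − 17.5) / 0.9667 = 15.5/0.9667 = 16.034 cmH2O·s/L.
C = Vt/(Pplat − PEEP) = 425.0 / (17.5 − 7) = 425.0/10.5 = 40.476 mL/cmH2O.
τ = R × C = 16.034 × 0.04048 L/cmH2O = 0.6491 s.
Fraction remaining = e^(−Te/τ) = e^(−1.45/0.6491) = 0.1071; trapped volume = 425.0 × 0.1071 = 45.518 mL.
Additional alveolar pressure from trapping ≈ V_trapped / C = 45.518 / 40.476 = 1.125 cmH2O.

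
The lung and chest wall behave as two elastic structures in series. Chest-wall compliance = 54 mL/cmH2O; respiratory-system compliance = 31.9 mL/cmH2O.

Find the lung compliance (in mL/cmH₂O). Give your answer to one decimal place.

77.9

1/CL = 1/Crs − 1/Ccw.
1/CL = 1/31.9 − 1/54 = 0.01283.
CL = 77.942 mL/cmH2O.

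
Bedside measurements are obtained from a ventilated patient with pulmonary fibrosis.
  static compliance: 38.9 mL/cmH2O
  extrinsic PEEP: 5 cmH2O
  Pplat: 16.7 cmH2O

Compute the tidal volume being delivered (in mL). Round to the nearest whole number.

455

Vt = Cstat × (Pplat − PEEP) = 38.9 × (16.7 − 5) = 38.9 × 11.7 = 455.13 mL.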